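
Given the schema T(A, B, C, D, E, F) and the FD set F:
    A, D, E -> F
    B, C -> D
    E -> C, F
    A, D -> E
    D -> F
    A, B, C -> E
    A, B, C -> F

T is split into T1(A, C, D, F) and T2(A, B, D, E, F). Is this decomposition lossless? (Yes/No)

Yes

The shared attributes are {A, D, F} and {A, D, F}⁺ = {A, C, D, E, F}.
T1 is contained in that closure, so T1 ∩ T2 -> T1 holds and the join is lossless.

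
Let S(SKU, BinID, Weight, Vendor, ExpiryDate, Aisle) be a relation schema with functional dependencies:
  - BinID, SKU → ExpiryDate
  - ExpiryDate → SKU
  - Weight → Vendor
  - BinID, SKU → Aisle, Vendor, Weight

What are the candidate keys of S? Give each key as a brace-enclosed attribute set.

No FD produces {BinID}, so it must be in every candidate key.
{BinID, ExpiryDate}⁺ = {Aisle, BinID, ExpiryDate, SKU, Vendor, Weight}, which is every attribute, so {BinID, ExpiryDate} is a candidate key.
{BinID, SKU}⁺ = {Aisle, BinID, ExpiryDate, SKU, Vendor, Weight}, which is every attribute, so {BinID, SKU} is a candidate key.
No proper subset of any of these is a key, and no other minimal superkey exists.

{BinID, ExpiryDate}, {BinID, SKU}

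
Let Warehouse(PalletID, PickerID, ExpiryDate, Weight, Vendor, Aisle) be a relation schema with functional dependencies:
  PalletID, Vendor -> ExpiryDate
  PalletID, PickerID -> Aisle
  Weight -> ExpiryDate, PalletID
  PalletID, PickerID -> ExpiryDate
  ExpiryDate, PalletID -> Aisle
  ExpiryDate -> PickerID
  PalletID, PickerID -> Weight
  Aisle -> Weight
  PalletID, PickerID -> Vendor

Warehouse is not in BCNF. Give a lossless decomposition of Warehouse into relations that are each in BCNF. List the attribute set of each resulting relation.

{Aisle, ExpiryDate, PalletID, Vendor, Weight}; {ExpiryDate, PickerID}

Candidate keys of the original relation: {Aisle}, {ExpiryDate, PalletID}, {PalletID, PickerID}, {PalletID, Vendor}, {Weight}.
Within {Aisle, ExpiryDate, PalletID, PickerID, Vendor, Weight}: {ExpiryDate}⁺ ∩ {Aisle, ExpiryDate, PalletID, PickerID, Vendor, Weight} = {ExpiryDate, PickerID}, not the whole set, so ExpiryDate -> PickerID violates BCNF; decompose into {ExpiryDate, PickerID} and {Aisle, ExpiryDate, PalletID, Vendor, Weight}.
{ExpiryDate, PickerID} has no BCNF violation.
{Aisle, ExpiryDate, PalletID, Vendor, Weight} has no BCNF violation.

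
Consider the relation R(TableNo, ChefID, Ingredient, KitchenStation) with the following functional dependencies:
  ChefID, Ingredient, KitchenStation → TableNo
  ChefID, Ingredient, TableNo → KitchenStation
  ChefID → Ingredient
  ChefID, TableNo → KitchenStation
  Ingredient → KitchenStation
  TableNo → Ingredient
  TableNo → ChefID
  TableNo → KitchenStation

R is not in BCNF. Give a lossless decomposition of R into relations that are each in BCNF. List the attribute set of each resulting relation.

Candidate keys of the original relation: {ChefID}, {TableNo}.
In {ChefID, Ingredient, KitchenStation, TableNo}, {Ingredient} is not a superkey ({Ingredient}⁺ restricted to this set is {Ingredient, KitchenStation}), so split on Ingredient → KitchenStation into {Ingredient, KitchenStation} and {ChefID, Ingredient, TableNo}.
{Ingredient, KitchenStation} is in BCNF.
{ChefID, Ingredient, TableNo} is in BCNF.

{ChefID, Ingredient, TableNo}; {Ingredient, KitchenStation}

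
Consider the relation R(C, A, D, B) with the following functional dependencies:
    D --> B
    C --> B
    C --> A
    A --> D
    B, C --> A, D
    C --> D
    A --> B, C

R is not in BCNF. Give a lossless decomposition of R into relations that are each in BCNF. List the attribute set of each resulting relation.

{A, C, D}; {B, D}

Candidate keys of the original relation: {A}, {C}.
Within {A, B, C, D}: {D}⁺ ∩ {A, B, C, D} = {B, D}, not the whole set, so D --> B violates BCNF; decompose into {B, D} and {A, C, D}.
{B, D} is in BCNF.
{A, C, D} is in BCNF.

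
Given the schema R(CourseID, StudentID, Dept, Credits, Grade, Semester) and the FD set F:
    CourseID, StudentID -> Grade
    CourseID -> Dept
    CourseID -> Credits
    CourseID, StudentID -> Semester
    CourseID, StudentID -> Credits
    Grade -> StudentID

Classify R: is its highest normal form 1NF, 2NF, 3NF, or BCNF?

1NF

Candidate keys: {CourseID, Grade}, {CourseID, StudentID}. Prime attributes: {CourseID, Grade, StudentID}.
For CourseID -> Dept we have {CourseID}⁺ = {CourseID, Credits, Dept}; {CourseID} is not a superkey, so BCNF fails.
CourseID -> Dept has non-prime {Dept} on the right and a non-superkey on the left, so 3NF fails.
{CourseID} is a proper subset of the key {CourseID, Grade}, and {CourseID}⁺ contains the non-prime attributes {Credits, Dept} — a partial dependency, so 2NF is violated.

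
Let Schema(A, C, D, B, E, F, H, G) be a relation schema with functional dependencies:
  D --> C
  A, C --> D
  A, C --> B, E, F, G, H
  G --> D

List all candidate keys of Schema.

Attributes never on any right-hand side: {A} — every candidate key must contain it.
{A, C}⁺ = {A, B, C, D, E, F, G, H} — all of the relation — so {A, C} is a candidate key.
{A, D}⁺ = {A, B, C, D, E, F, G, H} — all of the relation — so {A, D} is a candidate key.
{A, G}⁺ = {A, B, C, D, E, F, G, H} — all of the relation — so {A, G} is a candidate key.
Any other superkey properly contains one of these, so there are no further candidate keys.

{A, C}, {A, D}, {A, G}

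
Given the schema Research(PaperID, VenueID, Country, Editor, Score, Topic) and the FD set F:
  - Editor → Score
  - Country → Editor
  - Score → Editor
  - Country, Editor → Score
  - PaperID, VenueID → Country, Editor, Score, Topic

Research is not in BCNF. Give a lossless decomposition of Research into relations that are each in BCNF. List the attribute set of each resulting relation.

{Country, Editor}; {Country, PaperID, Topic, VenueID}; {Editor, Score}

Candidate key of the original relation: {PaperID, VenueID}.
{Country, Editor, PaperID, Score, Topic, VenueID}: {Editor} determines {Editor, Score} here but is not a superkey — split on Editor → Score, giving {Editor, Score} and {Country, Editor, PaperID, Topic, VenueID}.
{Editor, Score} is in BCNF.
{Country, Editor, PaperID, Topic, VenueID}: {Country} determines {Country, Editor} here but is not a superkey — split on Country → Editor, giving {Country, Editor} and {Country, PaperID, Topic, VenueID}.
{Country, Editor} is in BCNF.
{Country, PaperID, Topic, VenueID} is in BCNF.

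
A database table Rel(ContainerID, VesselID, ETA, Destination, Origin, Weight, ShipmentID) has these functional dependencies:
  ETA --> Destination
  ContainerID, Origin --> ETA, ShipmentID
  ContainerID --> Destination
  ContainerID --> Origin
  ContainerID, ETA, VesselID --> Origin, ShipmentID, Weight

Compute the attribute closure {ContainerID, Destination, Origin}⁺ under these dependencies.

{ContainerID, Destination, ETA, Origin, ShipmentID}

Start with {ContainerID, Destination, Origin}.
ContainerID, Origin --> ETA, ShipmentID applies; add {ETA, ShipmentID} → now {ContainerID, Destination, ETA, Origin, ShipmentID}.
No further FD applies.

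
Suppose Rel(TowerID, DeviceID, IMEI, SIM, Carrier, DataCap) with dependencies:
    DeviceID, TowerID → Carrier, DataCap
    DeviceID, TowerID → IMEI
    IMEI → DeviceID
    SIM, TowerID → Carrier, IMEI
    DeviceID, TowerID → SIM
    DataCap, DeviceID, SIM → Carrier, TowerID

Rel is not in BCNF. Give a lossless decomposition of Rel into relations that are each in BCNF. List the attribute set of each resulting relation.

{Carrier, DataCap, IMEI, SIM, TowerID}; {DeviceID, IMEI}

Candidate keys of the original relation: {DataCap, DeviceID, SIM}, {DataCap, IMEI, SIM}, {DeviceID, TowerID}, {IMEI, TowerID}, {SIM, TowerID}.
In {Carrier, DataCap, DeviceID, IMEI, SIM, TowerID}, {IMEI} is not a superkey ({IMEI}⁺ restricted to this set is {DeviceID, IMEI}), so split on IMEI → DeviceID into {DeviceID, IMEI} and {Carrier, DataCap, IMEI, SIM, TowerID}.
{DeviceID, IMEI}: every determinant is a superkey — BCNF.
{Carrier, DataCap, IMEI, SIM, TowerID}: every determinant is a superkey — BCNF.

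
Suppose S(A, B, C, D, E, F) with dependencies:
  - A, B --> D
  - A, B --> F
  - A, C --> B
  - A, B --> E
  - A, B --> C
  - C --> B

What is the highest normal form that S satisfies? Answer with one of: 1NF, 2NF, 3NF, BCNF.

Candidate keys: {A, B}, {A, C}. Prime attributes: {A, B, C}.
C --> B breaks BCNF: {C}⁺ = {B, C}, so {C} is not a superkey.
Since {B} ⊆ prime attributes and every other non-superkey FD also has a prime right side, the schema is in 3NF.

3NF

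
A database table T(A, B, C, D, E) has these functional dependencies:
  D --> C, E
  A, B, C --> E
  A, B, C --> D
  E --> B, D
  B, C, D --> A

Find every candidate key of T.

{D}⁺ = {A, B, C, D, E}, which is every attribute, so {D} is a candidate key.
{E}⁺ = {A, B, C, D, E}, which is every attribute, so {E} is a candidate key.
{A, B, C}⁺ = {A, B, C, D, E}, which is every attribute, so {A, B, C} is a candidate key.
No proper subset of any of these is a key, and no other minimal superkey exists.

{A, B, C}, {D}, {E}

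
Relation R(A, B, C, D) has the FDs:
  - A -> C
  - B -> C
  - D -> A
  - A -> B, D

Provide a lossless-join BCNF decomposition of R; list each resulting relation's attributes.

{A, B, D}; {B, C}

Candidate keys of the original relation: {A}, {D}.
In {A, B, C, D}, {B} is not a superkey ({B}⁺ restricted to this set is {B, C}), so split on B -> C into {B, C} and {A, B, D}.
{B, C} has no BCNF violation.
{A, B, D} has no BCNF violation.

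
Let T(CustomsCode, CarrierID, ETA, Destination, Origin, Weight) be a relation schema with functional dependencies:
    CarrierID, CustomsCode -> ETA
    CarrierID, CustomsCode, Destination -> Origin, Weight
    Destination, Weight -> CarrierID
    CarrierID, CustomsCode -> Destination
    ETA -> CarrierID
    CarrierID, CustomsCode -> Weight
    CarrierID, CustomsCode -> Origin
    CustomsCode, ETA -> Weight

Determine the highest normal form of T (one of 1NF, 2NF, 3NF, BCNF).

3NF

Candidate keys: {CarrierID, CustomsCode}, {CustomsCode, Destination, Weight}, {CustomsCode, ETA}. Prime attributes: {CarrierID, CustomsCode, Destination, ETA, Weight}.
Destination, Weight -> CarrierID breaks BCNF: {Destination, Weight}⁺ = {CarrierID, Destination, Weight}, so {Destination, Weight} is not a superkey.
Since {CarrierID} ⊆ prime attributes and every other non-superkey FD also has a prime right side, the schema is in 3NF.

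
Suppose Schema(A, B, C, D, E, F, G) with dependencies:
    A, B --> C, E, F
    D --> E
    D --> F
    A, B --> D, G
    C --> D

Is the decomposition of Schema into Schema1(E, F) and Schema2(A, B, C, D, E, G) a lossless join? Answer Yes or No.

No

Schema1 ∩ Schema2 = {E}; its closure under F is {E}.
Neither Schema1 nor Schema2 is contained in that closure, so the decomposition is lossy.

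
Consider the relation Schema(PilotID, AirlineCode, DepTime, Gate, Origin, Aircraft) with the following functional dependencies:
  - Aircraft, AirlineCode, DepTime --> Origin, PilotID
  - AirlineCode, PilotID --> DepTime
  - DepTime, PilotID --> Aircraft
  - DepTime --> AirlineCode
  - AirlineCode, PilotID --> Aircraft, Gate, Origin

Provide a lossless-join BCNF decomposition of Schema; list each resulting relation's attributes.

{Aircraft, DepTime, Gate, Origin, PilotID}; {AirlineCode, DepTime}

Candidate keys of the original relation: {Aircraft, DepTime}, {AirlineCode, PilotID}, {DepTime, PilotID}.
In {Aircraft, AirlineCode, DepTime, Gate, Origin, PilotID}, {DepTime} is not a superkey ({DepTime}⁺ restricted to this set is {AirlineCode, DepTime}), so split on DepTime --> AirlineCode into {AirlineCode, DepTime} and {Aircraft, DepTime, Gate, Origin, PilotID}.
{AirlineCode, DepTime} is in BCNF.
{Aircraft, DepTime, Gate, Origin, PilotID} is in BCNF.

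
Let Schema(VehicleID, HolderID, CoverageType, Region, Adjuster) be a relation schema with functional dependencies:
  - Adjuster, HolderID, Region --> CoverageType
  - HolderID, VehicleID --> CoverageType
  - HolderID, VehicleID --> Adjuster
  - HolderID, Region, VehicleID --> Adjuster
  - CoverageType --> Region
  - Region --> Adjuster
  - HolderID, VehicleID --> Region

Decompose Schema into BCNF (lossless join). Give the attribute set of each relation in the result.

{Adjuster, Region}; {CoverageType, HolderID}; {CoverageType, Region}; {HolderID, Region, VehicleID}

Candidate key of the original relation: {HolderID, VehicleID}.
In {Adjuster, CoverageType, HolderID, Region, VehicleID}, {Adjuster, HolderID, Region} is not a superkey ({Adjuster, HolderID, Region}⁺ restricted to this set is {Adjuster, CoverageType, HolderID, Region}), so split on Adjuster, HolderID, Region --> CoverageType into {Adjuster, CoverageType, HolderID, Region} and {Adjuster, HolderID, Region, VehicleID}.
In {Adjuster, CoverageType, HolderID, Region}, {CoverageType} is not a superkey ({CoverageType}⁺ restricted to this set is {Adjuster, CoverageType, Region}), so split on CoverageType --> Adjuster, Region into {Adjuster, CoverageType, Region} and {CoverageType, HolderID}.
In {Adjuster, CoverageType, Region}, {Region} is not a superkey ({Region}⁺ restricted to this set is {Adjuster, Region}), so split on Region --> Adjuster into {Adjuster, Region} and {CoverageType, Region}.
{Adjuster, Region} has no BCNF violation.
{CoverageType, Region} has no BCNF violation.
{CoverageType, HolderID} has no BCNF violation.
In {Adjuster, HolderID, Region, VehicleID}, {Region} is not a superkey ({Region}⁺ restricted to this set is {Adjuster, Region}), so split on Region --> Adjuster into {Adjuster, Region} and {HolderID, Region, VehicleID}.
{Adjuster, Region} has no BCNF violation.
{HolderID, Region, VehicleID} has no BCNF violation.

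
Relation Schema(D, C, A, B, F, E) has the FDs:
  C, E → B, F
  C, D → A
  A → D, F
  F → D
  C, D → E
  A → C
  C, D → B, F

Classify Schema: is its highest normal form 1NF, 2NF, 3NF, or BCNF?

3NF

Candidate keys: {A}, {C, D}, {C, E}, {C, F}. Prime attributes: {A, C, D, E, F}.
For F → D we have {F}⁺ = {D, F}; {F} is not a superkey, so BCNF fails.
But every attribute on its right side ({D}) is prime, and the same holds for every other non-superkey FD, so 3NF still holds.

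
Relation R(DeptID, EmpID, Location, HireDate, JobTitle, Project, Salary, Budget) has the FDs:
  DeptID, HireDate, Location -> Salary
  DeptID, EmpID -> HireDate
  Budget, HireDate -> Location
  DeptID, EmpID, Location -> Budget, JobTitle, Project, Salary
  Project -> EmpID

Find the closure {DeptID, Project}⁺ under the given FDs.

Start with {DeptID, Project}.
Project -> EmpID applies; add {EmpID} → now {DeptID, EmpID, Project}.
DeptID, EmpID -> HireDate applies; add {HireDate} → now {DeptID, EmpID, HireDate, Project}.
No further FD applies.

{DeptID, EmpID, HireDate, Project}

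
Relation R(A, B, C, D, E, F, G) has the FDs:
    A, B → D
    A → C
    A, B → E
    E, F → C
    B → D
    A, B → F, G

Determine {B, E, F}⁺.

Start with {B, E, F}.
E, F → C applies; add {C} → now {B, C, E, F}.
B → D applies; add {D} → now {B, C, D, E, F}.
No further FD applies.

{B, C, D, E, F}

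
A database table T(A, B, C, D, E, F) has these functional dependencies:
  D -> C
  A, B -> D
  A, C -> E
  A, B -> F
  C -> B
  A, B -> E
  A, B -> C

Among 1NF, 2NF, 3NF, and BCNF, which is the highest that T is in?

Candidate keys: {A, B}, {A, C}, {A, D}. Prime attributes: {A, B, C, D}.
D -> C: {D}⁺ = {B, C, D}, which is not all of the attributes, so the left side is not a superkey — BCNF is violated.
Its right-hand attributes {C} are all prime, as are those of every other non-superkey FD — the relation is in 3NF.

3NF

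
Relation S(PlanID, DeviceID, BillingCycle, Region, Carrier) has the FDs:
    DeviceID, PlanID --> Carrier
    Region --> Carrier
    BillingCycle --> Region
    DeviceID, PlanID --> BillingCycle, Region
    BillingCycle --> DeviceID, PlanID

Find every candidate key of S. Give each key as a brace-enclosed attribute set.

{BillingCycle}⁺ = {BillingCycle, Carrier, DeviceID, PlanID, Region} — all of the relation — so {BillingCycle} is a candidate key.
{DeviceID, PlanID}⁺ = {BillingCycle, Carrier, DeviceID, PlanID, Region} — all of the relation — so {DeviceID, PlanID} is a candidate key.
No proper subset of any of these is a key, and no other minimal superkey exists.

{BillingCycle}, {DeviceID, PlanID}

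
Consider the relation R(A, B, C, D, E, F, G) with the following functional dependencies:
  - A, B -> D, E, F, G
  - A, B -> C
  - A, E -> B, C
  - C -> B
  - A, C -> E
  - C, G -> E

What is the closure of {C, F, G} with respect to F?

Start with {C, F, G}.
C -> B applies; add {B} → now {B, C, F, G}.
C, G -> E applies; add {E} → now {B, C, E, F, G}.
No further FD applies.

{B, C, E, F, G}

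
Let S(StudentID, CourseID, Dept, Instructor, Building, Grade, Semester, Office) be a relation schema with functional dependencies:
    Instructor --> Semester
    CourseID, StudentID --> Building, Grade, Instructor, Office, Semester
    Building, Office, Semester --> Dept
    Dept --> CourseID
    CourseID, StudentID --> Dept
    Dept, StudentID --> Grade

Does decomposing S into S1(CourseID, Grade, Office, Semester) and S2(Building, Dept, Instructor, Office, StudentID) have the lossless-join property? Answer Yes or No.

No

Common attributes: {Office}; their closure is {Office}.
S1 ⊄ {Office} and S2 ⊄ {Office}, so the split is lossy.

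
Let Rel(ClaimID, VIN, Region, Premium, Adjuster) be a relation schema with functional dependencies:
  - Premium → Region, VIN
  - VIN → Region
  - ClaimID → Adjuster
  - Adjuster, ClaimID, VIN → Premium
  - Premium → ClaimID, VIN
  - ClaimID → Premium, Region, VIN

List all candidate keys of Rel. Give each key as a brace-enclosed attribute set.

Closure of {ClaimID} is {Adjuster, ClaimID, Premium, Region, VIN}, the whole schema; {ClaimID} is a candidate key.
Closure of {Premium} is {Adjuster, ClaimID, Premium, Region, VIN}, the whole schema; {Premium} is a candidate key.
These are minimal and exhaustive — every other superkey contains one of them.

{ClaimID}, {Premium}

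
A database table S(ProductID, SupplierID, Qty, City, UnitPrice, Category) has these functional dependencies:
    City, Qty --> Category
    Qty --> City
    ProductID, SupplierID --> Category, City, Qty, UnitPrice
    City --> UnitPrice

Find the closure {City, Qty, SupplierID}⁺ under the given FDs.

Start with {City, Qty, SupplierID}.
City, Qty --> Category applies; add {Category} → now {Category, City, Qty, SupplierID}.
City --> UnitPrice applies; add {UnitPrice} → now {Category, City, Qty, SupplierID, UnitPrice}.
No further FD applies.

{Category, City, Qty, SupplierID, UnitPrice}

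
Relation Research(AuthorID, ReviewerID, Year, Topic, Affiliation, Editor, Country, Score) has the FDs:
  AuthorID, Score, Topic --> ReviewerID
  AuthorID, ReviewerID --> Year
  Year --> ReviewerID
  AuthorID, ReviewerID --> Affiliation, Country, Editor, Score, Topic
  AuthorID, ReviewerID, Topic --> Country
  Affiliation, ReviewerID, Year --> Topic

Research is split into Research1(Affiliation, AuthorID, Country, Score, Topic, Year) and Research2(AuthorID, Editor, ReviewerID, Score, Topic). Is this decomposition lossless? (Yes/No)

The shared attributes are {AuthorID, Score, Topic} and {AuthorID, Score, Topic}⁺ = {Affiliation, AuthorID, Country, Editor, ReviewerID, Score, Topic, Year}.
Research1 is contained in that closure, so Research1 ∩ Research2 --> Research1 holds and the join is lossless.

Yes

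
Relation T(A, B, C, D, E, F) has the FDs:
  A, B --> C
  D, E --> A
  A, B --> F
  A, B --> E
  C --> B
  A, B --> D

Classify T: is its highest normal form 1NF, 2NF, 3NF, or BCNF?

Candidate keys: {A, B}, {A, C}, {B, D, E}, {C, D, E}. Prime attributes: {A, B, C, D, E}.
For D, E --> A we have {D, E}⁺ = {A, D, E}; {D, E} is not a superkey, so BCNF fails.
Its right-hand attributes {A} are all prime, as are those of every other non-superkey FD — the relation is in 3NF.

3NF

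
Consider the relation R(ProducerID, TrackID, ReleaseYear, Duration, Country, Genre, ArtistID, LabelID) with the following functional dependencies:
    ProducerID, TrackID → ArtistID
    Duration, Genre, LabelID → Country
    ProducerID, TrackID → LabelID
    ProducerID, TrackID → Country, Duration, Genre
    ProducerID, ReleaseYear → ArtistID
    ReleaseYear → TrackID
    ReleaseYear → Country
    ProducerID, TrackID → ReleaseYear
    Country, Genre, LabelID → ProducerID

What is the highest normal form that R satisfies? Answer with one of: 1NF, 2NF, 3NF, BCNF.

3NF

Candidate keys: {Country, Genre, LabelID, TrackID}, {Duration, Genre, LabelID, TrackID}, {Genre, LabelID, ReleaseYear}, {ProducerID, ReleaseYear}, {ProducerID, TrackID}. Prime attributes: {Country, Duration, Genre, LabelID, ProducerID, ReleaseYear, TrackID}.
For Duration, Genre, LabelID → Country we have {Duration, Genre, LabelID}⁺ = {Country, Duration, Genre, LabelID, ProducerID}; {Duration, Genre, LabelID} is not a superkey, so BCNF fails.
Since {Country} ⊆ prime attributes and every other non-superkey FD also has a prime right side, the schema is in 3NF.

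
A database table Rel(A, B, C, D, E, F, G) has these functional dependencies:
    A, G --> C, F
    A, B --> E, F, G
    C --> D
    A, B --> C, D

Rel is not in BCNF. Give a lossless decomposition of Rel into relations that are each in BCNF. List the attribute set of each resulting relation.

{A, B, E, G}; {A, C, F, G}; {C, D}

Candidate key of the original relation: {A, B}.
Within {A, B, C, D, E, F, G}: {A, G}⁺ ∩ {A, B, C, D, E, F, G} = {A, C, D, F, G}, not the whole set, so A, G --> C, D, F violates BCNF; decompose into {A, C, D, F, G} and {A, B, E, G}.
Within {A, C, D, F, G}: {C}⁺ ∩ {A, C, D, F, G} = {C, D}, not the whole set, so C --> D violates BCNF; decompose into {C, D} and {A, C, F, G}.
{C, D}: every determinant is a superkey — BCNF.
{A, C, F, G}: every determinant is a superkey — BCNF.
{A, B, E, G}: every determinant is a superkey — BCNF.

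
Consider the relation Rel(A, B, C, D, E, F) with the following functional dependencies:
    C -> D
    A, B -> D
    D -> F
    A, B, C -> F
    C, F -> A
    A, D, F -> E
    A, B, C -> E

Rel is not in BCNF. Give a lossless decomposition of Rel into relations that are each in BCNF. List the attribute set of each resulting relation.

{A, C, D}; {A, D, E}; {B, C}; {D, F}

Candidate key of the original relation: {B, C}.
In {A, B, C, D, E, F}, {C} is not a superkey ({C}⁺ restricted to this set is {A, C, D, E, F}), so split on C -> A, D, E, F into {A, C, D, E, F} and {B, C}.
In {A, C, D, E, F}, {D} is not a superkey ({D}⁺ restricted to this set is {D, F}), so split on D -> F into {D, F} and {A, C, D, E}.
{D, F} has no BCNF violation.
In {A, C, D, E}, {A, D} is not a superkey ({A, D}⁺ restricted to this set is {A, D, E}), so split on A, D -> E into {A, D, E} and {A, C, D}.
{A, D, E} has no BCNF violation.
{A, C, D} has no BCNF violation.
{B, C} has no BCNF violation.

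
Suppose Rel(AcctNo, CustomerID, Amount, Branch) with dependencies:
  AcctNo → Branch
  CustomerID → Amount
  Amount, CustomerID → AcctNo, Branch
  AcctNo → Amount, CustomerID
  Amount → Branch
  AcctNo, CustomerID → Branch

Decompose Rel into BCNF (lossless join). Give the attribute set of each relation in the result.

{AcctNo, Amount, CustomerID}; {Amount, Branch}

Candidate keys of the original relation: {AcctNo}, {CustomerID}.
{AcctNo, Amount, Branch, CustomerID}: {Amount} determines {Amount, Branch} here but is not a superkey — split on Amount → Branch, giving {Amount, Branch} and {AcctNo, Amount, CustomerID}.
{Amount, Branch} is in BCNF.
{AcctNo, Amount, CustomerID} is in BCNF.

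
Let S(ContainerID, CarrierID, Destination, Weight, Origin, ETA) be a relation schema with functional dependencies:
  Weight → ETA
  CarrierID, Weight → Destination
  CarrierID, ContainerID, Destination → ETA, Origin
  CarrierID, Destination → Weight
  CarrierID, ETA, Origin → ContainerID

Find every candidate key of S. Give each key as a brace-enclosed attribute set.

{CarrierID, ContainerID, Destination}, {CarrierID, ContainerID, Weight}, {CarrierID, Destination, Origin}, {CarrierID, Origin, Weight}

No FD produces {CarrierID}, so it must be in every candidate key.
{CarrierID, ContainerID, Destination}⁺ = {CarrierID, ContainerID, Destination, ETA, Origin, Weight}, which is every attribute, so {CarrierID, ContainerID, Destination} is a candidate key.
{CarrierID, ContainerID, Weight}⁺ = {CarrierID, ContainerID, Destination, ETA, Origin, Weight}, which is every attribute, so {CarrierID, ContainerID, Weight} is a candidate key.
{CarrierID, Destination, Origin}⁺ = {CarrierID, ContainerID, Destination, ETA, Origin, Weight}, which is every attribute, so {CarrierID, Destination, Origin} is a candidate key.
{CarrierID, Origin, Weight}⁺ = {CarrierID, ContainerID, Destination, ETA, Origin, Weight}, which is every attribute, so {CarrierID, Origin, Weight} is a candidate key.
No proper subset of any of these is a key, and no other minimal superkey exists.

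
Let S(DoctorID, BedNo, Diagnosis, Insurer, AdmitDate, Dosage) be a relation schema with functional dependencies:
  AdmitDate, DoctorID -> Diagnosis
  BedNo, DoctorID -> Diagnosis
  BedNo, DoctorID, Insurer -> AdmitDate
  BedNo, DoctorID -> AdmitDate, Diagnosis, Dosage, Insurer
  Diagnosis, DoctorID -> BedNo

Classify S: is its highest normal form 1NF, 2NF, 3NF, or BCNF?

Candidate keys: {AdmitDate, DoctorID}, {BedNo, DoctorID}, {Diagnosis, DoctorID}. Prime attributes: {AdmitDate, BedNo, Diagnosis, DoctorID}.
The left-hand side of every FD is a superkey, so BCNF is satisfied.

BCNF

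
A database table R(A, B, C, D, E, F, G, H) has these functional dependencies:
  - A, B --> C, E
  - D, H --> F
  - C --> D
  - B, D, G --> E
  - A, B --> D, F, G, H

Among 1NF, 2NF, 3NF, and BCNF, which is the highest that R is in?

Candidate key: {A, B}. Prime attributes: {A, B}.
D, H --> F breaks BCNF: {D, H}⁺ = {D, F, H}, so {D, H} is not a superkey.
Because {F} is non-prime and the left side of D, H --> F is not a superkey, the relation is not in 3NF.
Checking every proper subset of each key, none determines a non-prime attribute — 2NF is satisfied.

2NF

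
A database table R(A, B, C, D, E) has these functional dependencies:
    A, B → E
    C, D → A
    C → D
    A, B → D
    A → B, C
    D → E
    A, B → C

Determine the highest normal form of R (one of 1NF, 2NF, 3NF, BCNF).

2NF

Candidate keys: {A}, {C}. Prime attributes: {A, C}.
D → E breaks BCNF: {D}⁺ = {D, E}, so {D} is not a superkey.
D → E determines the non-prime attribute {E} from a non-superkey — 3NF is violated.
All keys have size 1, which rules out partial dependencies — 2NF is satisfied.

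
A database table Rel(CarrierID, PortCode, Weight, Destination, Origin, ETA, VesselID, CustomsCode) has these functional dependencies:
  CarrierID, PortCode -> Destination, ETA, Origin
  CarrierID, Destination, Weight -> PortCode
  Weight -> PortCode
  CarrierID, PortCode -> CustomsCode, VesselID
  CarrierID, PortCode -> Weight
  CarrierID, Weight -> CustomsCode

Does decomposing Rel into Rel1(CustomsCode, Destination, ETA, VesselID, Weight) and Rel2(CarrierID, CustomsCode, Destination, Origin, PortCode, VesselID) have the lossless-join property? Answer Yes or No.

No

The shared attributes are {CustomsCode, Destination, VesselID} and {CustomsCode, Destination, VesselID}⁺ = {CustomsCode, Destination, VesselID}.
Neither Rel1 nor Rel2 is contained in that closure, so the decomposition is lossy.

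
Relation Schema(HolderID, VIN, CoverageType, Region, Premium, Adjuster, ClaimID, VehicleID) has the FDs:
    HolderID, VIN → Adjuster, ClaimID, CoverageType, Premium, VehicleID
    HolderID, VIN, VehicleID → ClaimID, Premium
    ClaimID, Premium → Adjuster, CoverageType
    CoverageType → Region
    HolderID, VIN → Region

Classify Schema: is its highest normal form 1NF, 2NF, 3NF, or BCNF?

Candidate key: {HolderID, VIN}. Prime attributes: {HolderID, VIN}.
For ClaimID, Premium → Adjuster, CoverageType we have {ClaimID, Premium}⁺ = {Adjuster, ClaimID, CoverageType, Premium, Region}; {ClaimID, Premium} is not a superkey, so BCNF fails.
ClaimID, Premium → Adjuster, CoverageType has non-prime {Adjuster, CoverageType} on the right and a non-superkey on the left, so 3NF fails.
No proper subset of a key has a non-prime attribute in its closure, so there is no partial dependency; 2NF holds.

2NF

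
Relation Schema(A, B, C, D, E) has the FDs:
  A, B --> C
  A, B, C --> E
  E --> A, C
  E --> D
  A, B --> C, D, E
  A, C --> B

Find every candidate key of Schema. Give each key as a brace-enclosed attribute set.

{E} is a candidate key since {E}⁺ = {A, B, C, D, E} covers every attribute.
{A, B} is a candidate key since {A, B}⁺ = {A, B, C, D, E} covers every attribute.
{A, C} is a candidate key since {A, C}⁺ = {A, B, C, D, E} covers every attribute.
These are minimal and exhaustive — every other superkey contains one of them.

{A, B}, {A, C}, {E}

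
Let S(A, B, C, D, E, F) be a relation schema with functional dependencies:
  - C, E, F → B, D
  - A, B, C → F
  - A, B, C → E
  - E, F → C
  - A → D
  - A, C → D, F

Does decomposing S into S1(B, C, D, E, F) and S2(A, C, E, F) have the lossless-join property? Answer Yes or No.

Common attributes: {C, E, F}; their closure is {B, C, D, E, F}.
Since S1 ⊆ {B, C, D, E, F}, the intersection is a superkey of S1; the decomposition is lossless.

Yes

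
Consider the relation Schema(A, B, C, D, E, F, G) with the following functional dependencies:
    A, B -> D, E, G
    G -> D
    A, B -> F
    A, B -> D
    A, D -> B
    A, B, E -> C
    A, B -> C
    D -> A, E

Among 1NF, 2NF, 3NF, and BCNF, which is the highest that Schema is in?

BCNF

Candidate keys: {A, B}, {D}, {G}. Prime attributes: {A, B, D, G}.
Every FD has a superkey on the left, so the relation is in BCNF.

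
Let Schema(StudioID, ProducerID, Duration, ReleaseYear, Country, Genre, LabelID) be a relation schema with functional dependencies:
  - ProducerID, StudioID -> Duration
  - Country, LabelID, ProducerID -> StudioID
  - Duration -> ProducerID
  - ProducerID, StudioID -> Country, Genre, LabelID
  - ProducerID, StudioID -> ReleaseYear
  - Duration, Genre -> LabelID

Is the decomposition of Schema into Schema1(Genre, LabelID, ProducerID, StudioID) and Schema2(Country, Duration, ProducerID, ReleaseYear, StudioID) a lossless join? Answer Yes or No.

Yes

Schema1 ∩ Schema2 = {ProducerID, StudioID}; its closure under F is {Country, Duration, Genre, LabelID, ProducerID, ReleaseYear, StudioID}.
This includes all of Schema1, so the common attributes are a superkey of Schema1 — the join is lossless.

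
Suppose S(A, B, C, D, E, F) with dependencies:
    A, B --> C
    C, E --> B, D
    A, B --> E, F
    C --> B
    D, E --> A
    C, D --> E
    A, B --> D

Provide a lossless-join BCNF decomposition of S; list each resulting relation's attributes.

Candidate keys of the original relation: {A, B}, {A, C}, {B, D, E}, {C, D}, {C, E}.
Within {A, B, C, D, E, F}: {C}⁺ ∩ {A, B, C, D, E, F} = {B, C}, not the whole set, so C --> B violates BCNF; decompose into {B, C} and {A, C, D, E, F}.
{B, C} is in BCNF.
Within {A, C, D, E, F}: {D, E}⁺ ∩ {A, C, D, E, F} = {A, D, E}, not the whole set, so D, E --> A violates BCNF; decompose into {A, D, E} and {C, D, E, F}.
{A, D, E} is in BCNF.
{C, D, E, F} is in BCNF.

{A, D, E}; {B, C}; {C, D, E, F}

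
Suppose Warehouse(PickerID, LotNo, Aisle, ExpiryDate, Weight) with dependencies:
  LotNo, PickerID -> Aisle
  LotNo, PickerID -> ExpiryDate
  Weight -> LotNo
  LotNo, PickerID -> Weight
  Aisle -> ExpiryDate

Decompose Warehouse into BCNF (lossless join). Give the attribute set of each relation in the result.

Candidate keys of the original relation: {LotNo, PickerID}, {PickerID, Weight}.
{Aisle, ExpiryDate, LotNo, PickerID, Weight}: {Weight} determines {LotNo, Weight} here but is not a superkey — split on Weight -> LotNo, giving {LotNo, Weight} and {Aisle, ExpiryDate, PickerID, Weight}.
{LotNo, Weight} is in BCNF.
{Aisle, ExpiryDate, PickerID, Weight}: {Aisle} determines {Aisle, ExpiryDate} here but is not a superkey — split on Aisle -> ExpiryDate, giving {Aisle, ExpiryDate} and {Aisle, PickerID, Weight}.
{Aisle, ExpiryDate} is in BCNF.
{Aisle, PickerID, Weight} is in BCNF.

{Aisle, ExpiryDate}; {Aisle, PickerID, Weight}; {LotNo, Weight}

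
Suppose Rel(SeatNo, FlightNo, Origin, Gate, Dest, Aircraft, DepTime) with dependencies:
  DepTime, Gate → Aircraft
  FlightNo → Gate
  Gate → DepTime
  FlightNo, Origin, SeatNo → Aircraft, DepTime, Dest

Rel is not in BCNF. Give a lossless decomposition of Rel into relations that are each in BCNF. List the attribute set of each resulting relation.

Candidate key of the original relation: {FlightNo, Origin, SeatNo}.
Within {Aircraft, DepTime, Dest, FlightNo, Gate, Origin, SeatNo}: {DepTime, Gate}⁺ ∩ {Aircraft, DepTime, Dest, FlightNo, Gate, Origin, SeatNo} = {Aircraft, DepTime, Gate}, not the whole set, so DepTime, Gate → Aircraft violates BCNF; decompose into {Aircraft, DepTime, Gate} and {DepTime, Dest, FlightNo, Gate, Origin, SeatNo}.
{Aircraft, DepTime, Gate}: every determinant is a superkey — BCNF.
Within {DepTime, Dest, FlightNo, Gate, Origin, SeatNo}: {FlightNo}⁺ ∩ {DepTime, Dest, FlightNo, Gate, Origin, SeatNo} = {DepTime, FlightNo, Gate}, not the whole set, so FlightNo → DepTime, Gate violates BCNF; decompose into {DepTime, FlightNo, Gate} and {Dest, FlightNo, Origin, SeatNo}.
Within {DepTime, FlightNo, Gate}: {Gate}⁺ ∩ {DepTime, FlightNo, Gate} = {DepTime, Gate}, not the whole set, so Gate → DepTime violates BCNF; decompose into {DepTime, Gate} and {FlightNo, Gate}.
{DepTime, Gate}: every determinant is a superkey — BCNF.
{FlightNo, Gate}: every determinant is a superkey — BCNF.
{Dest, FlightNo, Origin, SeatNo}: every determinant is a superkey — BCNF.

{Aircraft, DepTime, Gate}; {Dest, FlightNo, Origin, SeatNo}; {FlightNo, Gate}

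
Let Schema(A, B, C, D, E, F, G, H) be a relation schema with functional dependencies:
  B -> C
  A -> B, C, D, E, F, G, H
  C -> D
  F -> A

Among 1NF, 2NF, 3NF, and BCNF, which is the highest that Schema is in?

Candidate keys: {A}, {F}. Prime attributes: {A, F}.
For B -> C we have {B}⁺ = {B, C, D}; {B} is not a superkey, so BCNF fails.
B -> C has non-prime {C} on the right and a non-superkey on the left, so 3NF fails.
With only single-attribute keys there can be no partial dependency, so 2NF holds.

2NF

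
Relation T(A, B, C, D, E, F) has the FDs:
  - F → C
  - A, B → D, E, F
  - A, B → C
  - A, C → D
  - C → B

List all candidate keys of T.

{A, B}, {A, C}, {A, F}

No FD produces {A}, so it must be in every candidate key.
Closure of {A, B} is {A, B, C, D, E, F}, the whole schema; {A, B} is a candidate key.
Closure of {A, C} is {A, B, C, D, E, F}, the whole schema; {A, C} is a candidate key.
Closure of {A, F} is {A, B, C, D, E, F}, the whole schema; {A, F} is a candidate key.
Any other superkey properly contains one of these, so there are no further candidate keys.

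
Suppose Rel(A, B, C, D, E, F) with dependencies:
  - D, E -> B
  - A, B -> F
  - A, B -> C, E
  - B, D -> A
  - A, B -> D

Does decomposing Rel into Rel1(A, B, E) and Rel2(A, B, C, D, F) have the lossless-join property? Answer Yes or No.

Common attributes: {A, B}; their closure is {A, B, C, D, E, F}.
Since Rel1 ⊆ {A, B, C, D, E, F}, the intersection is a superkey of Rel1; the decomposition is lossless.

Yes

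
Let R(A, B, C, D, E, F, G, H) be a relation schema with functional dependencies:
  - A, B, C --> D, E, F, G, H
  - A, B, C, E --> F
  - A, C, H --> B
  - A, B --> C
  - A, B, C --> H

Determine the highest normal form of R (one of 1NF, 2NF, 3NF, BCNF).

Candidate keys: {A, B}, {A, C, H}. Prime attributes: {A, B, C, H}.
Every FD has a superkey on the left, so the relation is in BCNF.

BCNF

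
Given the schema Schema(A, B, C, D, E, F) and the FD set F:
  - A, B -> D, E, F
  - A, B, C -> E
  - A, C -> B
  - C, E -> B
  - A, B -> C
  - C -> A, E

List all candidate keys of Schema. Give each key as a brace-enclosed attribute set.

{C} is a candidate key since {C}⁺ = {A, B, C, D, E, F} covers every attribute.
{A, B} is a candidate key since {A, B}⁺ = {A, B, C, D, E, F} covers every attribute.
No proper subset of any of these is a key, and no other minimal superkey exists.

{A, B}, {C}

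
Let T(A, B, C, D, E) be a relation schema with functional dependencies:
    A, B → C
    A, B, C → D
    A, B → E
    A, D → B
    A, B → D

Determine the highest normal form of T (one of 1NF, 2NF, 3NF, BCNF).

Candidate keys: {A, B}, {A, D}. Prime attributes: {A, B, D}.
Every FD has a superkey on the left, so the relation is in BCNF.

BCNF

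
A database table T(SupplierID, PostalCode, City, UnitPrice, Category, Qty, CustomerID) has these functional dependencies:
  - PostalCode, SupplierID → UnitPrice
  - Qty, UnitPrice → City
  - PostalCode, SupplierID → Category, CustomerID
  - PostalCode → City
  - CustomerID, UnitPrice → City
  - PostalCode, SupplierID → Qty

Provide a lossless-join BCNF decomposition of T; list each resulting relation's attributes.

Candidate key of the original relation: {PostalCode, SupplierID}.
In {Category, City, CustomerID, PostalCode, Qty, SupplierID, UnitPrice}, {Qty, UnitPrice} is not a superkey ({Qty, UnitPrice}⁺ restricted to this set is {City, Qty, UnitPrice}), so split on Qty, UnitPrice → City into {City, Qty, UnitPrice} and {Category, CustomerID, PostalCode, Qty, SupplierID, UnitPrice}.
{City, Qty, UnitPrice} has no BCNF violation.
{Category, CustomerID, PostalCode, Qty, SupplierID, UnitPrice} has no BCNF violation.

{Category, CustomerID, PostalCode, Qty, SupplierID, UnitPrice}; {City, Qty, UnitPrice}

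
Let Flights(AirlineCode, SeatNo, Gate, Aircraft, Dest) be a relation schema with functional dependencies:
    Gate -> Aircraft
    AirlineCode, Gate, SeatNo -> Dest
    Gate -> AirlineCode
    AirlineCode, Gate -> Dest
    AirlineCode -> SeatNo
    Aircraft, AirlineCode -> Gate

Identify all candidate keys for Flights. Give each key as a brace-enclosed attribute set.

{Aircraft, AirlineCode}, {Gate}

{Gate}⁺ = {Aircraft, AirlineCode, Dest, Gate, SeatNo}, which is every attribute, so {Gate} is a candidate key.
{Aircraft, AirlineCode}⁺ = {Aircraft, AirlineCode, Dest, Gate, SeatNo}, which is every attribute, so {Aircraft, AirlineCode} is a candidate key.
These are minimal and exhaustive — every other superkey contains one of them.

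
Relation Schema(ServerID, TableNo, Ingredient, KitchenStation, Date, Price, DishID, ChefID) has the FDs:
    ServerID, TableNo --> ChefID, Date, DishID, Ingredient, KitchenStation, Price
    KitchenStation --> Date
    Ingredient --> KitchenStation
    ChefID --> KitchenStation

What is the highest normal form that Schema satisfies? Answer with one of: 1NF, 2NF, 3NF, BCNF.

2NF

Candidate key: {ServerID, TableNo}. Prime attributes: {ServerID, TableNo}.
For KitchenStation --> Date we have {KitchenStation}⁺ = {Date, KitchenStation}; {KitchenStation} is not a superkey, so BCNF fails.
KitchenStation --> Date determines the non-prime attribute {Date} from a non-superkey — 3NF is violated.
No proper subset of a key has a non-prime attribute in its closure, so there is no partial dependency; 2NF holds.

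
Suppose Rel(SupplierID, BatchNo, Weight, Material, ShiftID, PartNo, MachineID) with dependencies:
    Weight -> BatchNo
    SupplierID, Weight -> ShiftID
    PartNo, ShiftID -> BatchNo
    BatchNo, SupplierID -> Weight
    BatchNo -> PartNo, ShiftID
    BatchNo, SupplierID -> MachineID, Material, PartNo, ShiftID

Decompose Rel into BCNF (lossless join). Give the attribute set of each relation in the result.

{BatchNo, PartNo, ShiftID}; {MachineID, Material, SupplierID, Weight}; {PartNo, ShiftID, Weight}

Candidate keys of the original relation: {BatchNo, SupplierID}, {PartNo, ShiftID, SupplierID}, {SupplierID, Weight}.
In {BatchNo, MachineID, Material, PartNo, ShiftID, SupplierID, Weight}, {Weight} is not a superkey ({Weight}⁺ restricted to this set is {BatchNo, PartNo, ShiftID, Weight}), so split on Weight -> BatchNo, PartNo, ShiftID into {BatchNo, PartNo, ShiftID, Weight} and {MachineID, Material, SupplierID, Weight}.
In {BatchNo, PartNo, ShiftID, Weight}, {PartNo, ShiftID} is not a superkey ({PartNo, ShiftID}⁺ restricted to this set is {BatchNo, PartNo, ShiftID}), so split on PartNo, ShiftID -> BatchNo into {BatchNo, PartNo, ShiftID} and {PartNo, ShiftID, Weight}.
{BatchNo, PartNo, ShiftID} has no BCNF violation.
{PartNo, ShiftID, Weight} has no BCNF violation.
{MachineID, Material, SupplierID, Weight} has no BCNF violation.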